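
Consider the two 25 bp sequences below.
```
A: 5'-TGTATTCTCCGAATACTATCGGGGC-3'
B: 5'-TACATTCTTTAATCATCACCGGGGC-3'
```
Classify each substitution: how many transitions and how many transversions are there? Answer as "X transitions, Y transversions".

9 transitions, 1 transversion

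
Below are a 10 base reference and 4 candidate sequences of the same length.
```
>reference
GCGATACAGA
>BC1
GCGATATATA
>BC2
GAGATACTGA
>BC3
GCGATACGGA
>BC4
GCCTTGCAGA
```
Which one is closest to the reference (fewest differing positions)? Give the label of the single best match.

BC3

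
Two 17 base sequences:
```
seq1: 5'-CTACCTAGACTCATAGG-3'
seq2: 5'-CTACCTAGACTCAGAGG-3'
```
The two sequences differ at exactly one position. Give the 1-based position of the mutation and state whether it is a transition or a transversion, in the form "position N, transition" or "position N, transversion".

position 14, transversion

The sequences differ only at position 14: T→G (pyrimidine→purine), a transversion.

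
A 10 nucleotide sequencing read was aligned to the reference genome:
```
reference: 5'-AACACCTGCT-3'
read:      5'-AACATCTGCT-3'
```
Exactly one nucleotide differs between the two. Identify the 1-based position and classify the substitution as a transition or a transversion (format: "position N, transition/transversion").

Position 5 changes C→T. C is a pyrimidine and T is a pyrimidine, so this is a transition.

position 5, transition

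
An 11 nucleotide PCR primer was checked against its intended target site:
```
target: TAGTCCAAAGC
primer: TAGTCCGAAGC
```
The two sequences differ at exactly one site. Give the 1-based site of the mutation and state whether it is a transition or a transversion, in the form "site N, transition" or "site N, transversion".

site 7, transition

Site 7 changes A→G. A is a purine and G is a purine, so this is a transition.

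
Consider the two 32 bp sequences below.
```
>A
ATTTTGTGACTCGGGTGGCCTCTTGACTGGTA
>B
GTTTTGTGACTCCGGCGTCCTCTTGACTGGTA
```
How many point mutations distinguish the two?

Mismatches (1-based): site 1: A→G; site 13: G→C; site 16: T→C; site 18: G→T.

4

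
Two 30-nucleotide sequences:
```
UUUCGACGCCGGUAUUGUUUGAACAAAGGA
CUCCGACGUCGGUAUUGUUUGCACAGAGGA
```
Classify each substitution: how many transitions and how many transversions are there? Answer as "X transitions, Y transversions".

Transitions (purine↔purine or pyrimidine↔pyrimidine): 1 U→C, 3 U→C, 9 C→U, 26 A→G.
Transversions (purine↔pyrimidine): 22 A→C.

4 transitions, 1 transversion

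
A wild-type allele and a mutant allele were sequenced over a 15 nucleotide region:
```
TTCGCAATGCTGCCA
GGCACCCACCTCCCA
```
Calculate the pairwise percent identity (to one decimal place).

46.7%

Mismatches at positions 1, 2, 4, 6, 7, 8, 9, 12 (1-based): 8 of 15.
Identical positions: 7/15 = 46.67% → 46.7%.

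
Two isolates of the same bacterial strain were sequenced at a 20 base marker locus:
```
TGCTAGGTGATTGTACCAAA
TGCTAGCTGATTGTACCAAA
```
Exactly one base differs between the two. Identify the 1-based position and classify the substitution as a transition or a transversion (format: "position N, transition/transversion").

position 7, transversion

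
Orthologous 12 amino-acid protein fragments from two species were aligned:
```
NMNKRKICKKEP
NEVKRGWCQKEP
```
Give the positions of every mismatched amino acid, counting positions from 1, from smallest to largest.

2, 3, 6, 7, 9

Differences at position 2 (M→E), position 3 (N→V), position 6 (K→G), position 7 (I→W), position 9 (K→Q).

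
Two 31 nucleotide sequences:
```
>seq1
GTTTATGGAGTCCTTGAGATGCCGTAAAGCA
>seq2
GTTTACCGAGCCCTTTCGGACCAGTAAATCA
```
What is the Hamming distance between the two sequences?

10

Comparing position by position, 10 sites differ: 6 (T/C), 7 (G/C), 11 (T/C), 16 (G/T), 17 (A/C), 19 (A/G), 20 (T/A), 21 (G/C), 23 (C/A), 29 (G/T).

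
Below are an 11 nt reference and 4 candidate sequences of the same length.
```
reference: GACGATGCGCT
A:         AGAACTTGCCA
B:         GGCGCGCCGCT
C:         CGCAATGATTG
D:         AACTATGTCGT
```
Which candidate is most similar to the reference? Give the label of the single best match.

Hamming distances to reference — A: 9; B: 4; C: 7; D: 5.
Smallest is B with 4 mismatches.

B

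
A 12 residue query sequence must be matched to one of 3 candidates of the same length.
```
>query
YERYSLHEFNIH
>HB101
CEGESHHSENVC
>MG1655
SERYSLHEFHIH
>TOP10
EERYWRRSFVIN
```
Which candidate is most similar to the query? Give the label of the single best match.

MG1655

HB101 differs at 8 positions; MG1655 differs at 2 positions; TOP10 differs at 7 positions. The closest is MG1655.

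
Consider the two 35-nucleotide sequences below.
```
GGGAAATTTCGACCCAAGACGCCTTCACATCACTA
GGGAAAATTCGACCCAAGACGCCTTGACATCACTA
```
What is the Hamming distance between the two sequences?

2

Comparing position by position, 2 sites differ: 7 (T/A), 26 (C/G).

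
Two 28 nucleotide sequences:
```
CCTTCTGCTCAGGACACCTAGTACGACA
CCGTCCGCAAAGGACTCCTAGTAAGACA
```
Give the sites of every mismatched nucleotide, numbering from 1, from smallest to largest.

3, 6, 9, 10, 16, 24

Scanning 1-based: 3: T/G; 6: T/C; 9: T/A; 10: C/A; 16: A/T; 24: C/A.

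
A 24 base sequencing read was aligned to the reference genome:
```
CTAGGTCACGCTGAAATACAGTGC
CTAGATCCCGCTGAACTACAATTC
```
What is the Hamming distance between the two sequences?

Mismatches (1-based): site 5: G→A; site 8: A→C; site 16: A→C; site 21: G→A; site 23: G→T.

5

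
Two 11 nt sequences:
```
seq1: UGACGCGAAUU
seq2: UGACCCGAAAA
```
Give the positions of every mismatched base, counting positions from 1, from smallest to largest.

5, 10, 11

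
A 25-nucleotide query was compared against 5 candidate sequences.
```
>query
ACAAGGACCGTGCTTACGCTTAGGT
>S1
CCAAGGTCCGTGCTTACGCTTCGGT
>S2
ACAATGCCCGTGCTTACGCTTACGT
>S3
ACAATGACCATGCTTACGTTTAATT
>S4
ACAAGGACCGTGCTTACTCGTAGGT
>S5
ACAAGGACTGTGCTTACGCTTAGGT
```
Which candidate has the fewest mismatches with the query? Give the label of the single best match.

S5

S1 differs at 3 bases; S2 differs at 3 bases; S3 differs at 5 bases; S4 differs at 2 bases; S5 differs at 1 base. The closest is S5.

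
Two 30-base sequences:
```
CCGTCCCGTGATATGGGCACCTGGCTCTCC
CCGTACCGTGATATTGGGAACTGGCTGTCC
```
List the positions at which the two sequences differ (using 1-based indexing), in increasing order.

5, 15, 18, 20, 27

Scanning 1-based: 5: C/A; 15: G/T; 18: C/G; 20: C/A; 27: C/G.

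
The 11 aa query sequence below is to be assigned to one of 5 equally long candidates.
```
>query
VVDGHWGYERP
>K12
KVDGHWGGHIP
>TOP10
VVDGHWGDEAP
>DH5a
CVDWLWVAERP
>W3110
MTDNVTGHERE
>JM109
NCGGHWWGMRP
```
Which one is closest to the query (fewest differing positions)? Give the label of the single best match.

TOP10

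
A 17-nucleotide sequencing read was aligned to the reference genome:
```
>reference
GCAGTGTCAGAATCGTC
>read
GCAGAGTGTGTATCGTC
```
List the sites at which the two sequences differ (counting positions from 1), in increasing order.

Differences at site 5 (T→A), site 8 (C→G), site 9 (A→T), site 11 (A→T).

5, 8, 9, 11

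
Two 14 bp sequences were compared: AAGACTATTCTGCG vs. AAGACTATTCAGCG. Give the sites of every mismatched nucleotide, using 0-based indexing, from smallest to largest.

Differences at site 10 (T→A).

10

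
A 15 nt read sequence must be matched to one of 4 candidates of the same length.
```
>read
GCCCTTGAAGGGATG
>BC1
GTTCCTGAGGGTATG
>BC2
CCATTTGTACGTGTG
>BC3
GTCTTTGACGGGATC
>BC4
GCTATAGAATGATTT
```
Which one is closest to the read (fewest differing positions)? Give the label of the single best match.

Hamming distances to read — BC1: 5; BC2: 7; BC3: 4; BC4: 7.
Smallest is BC3 with 4 mismatches.

BC3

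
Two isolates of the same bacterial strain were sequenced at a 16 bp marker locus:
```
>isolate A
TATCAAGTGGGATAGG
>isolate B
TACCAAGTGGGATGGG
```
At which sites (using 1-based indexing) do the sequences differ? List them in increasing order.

Differences at site 3 (T→C), site 14 (A→G).

3, 14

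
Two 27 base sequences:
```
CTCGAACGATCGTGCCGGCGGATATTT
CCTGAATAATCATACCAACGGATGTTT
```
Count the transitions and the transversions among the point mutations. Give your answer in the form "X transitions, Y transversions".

Mismatches (1-based):
position 2: T→C (pyrimidine→pyrimidine, transition)
position 3: C→T (pyrimidine→pyrimidine, transition)
position 7: C→T (pyrimidine→pyrimidine, transition)
position 8: G→A (purine→purine, transition)
position 12: G→A (purine→purine, transition)
position 14: G→A (purine→purine, transition)
position 17: G→A (purine→purine, transition)
position 18: G→A (purine→purine, transition)
position 24: A→G (purine→purine, transition)

9 transitions, 0 transversions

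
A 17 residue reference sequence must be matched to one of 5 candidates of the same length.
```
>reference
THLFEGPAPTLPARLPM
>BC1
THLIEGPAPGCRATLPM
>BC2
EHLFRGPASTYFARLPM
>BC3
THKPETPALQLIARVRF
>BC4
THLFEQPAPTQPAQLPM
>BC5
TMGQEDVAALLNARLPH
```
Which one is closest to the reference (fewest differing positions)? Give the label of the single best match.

BC1 differs at 5 positions; BC2 differs at 5 positions; BC3 differs at 9 positions; BC4 differs at 3 positions; BC5 differs at 9 positions. The closest is BC4.

BC4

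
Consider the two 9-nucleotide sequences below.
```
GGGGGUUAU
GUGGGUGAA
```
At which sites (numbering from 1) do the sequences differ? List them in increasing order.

Differences at site 2 (G→U), site 7 (U→G), site 9 (U→A).

2, 7, 9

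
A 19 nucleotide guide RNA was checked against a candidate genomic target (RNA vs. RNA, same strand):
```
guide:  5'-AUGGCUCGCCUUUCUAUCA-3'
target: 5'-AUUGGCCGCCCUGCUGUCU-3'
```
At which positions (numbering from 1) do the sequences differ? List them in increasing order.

Scanning 1-based: 3: G/U; 5: C/G; 6: U/C; 11: U/C; 13: U/G; 16: A/G; 19: A/U.

3, 5, 6, 11, 13, 16, 19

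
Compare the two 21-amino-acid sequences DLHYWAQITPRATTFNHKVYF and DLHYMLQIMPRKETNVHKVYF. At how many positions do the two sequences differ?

7

Comparing position by position, 7 positions differ: 5 (W/M), 6 (A/L), 9 (T/M), 12 (A/K), 13 (T/E), 15 (F/N), 16 (N/V).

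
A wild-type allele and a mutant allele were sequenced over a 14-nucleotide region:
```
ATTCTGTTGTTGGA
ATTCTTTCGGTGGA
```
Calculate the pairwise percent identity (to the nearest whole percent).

79%

Mismatches at positions 6, 8, 10 (1-based): 3 of 14.
Identical positions: 11/14 = 78.57% → 79%.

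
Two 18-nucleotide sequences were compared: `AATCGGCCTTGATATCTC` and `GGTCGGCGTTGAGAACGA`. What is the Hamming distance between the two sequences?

7

Comparing position by position, 7 positions differ: 1 (A/G), 2 (A/G), 8 (C/G), 13 (T/G), 15 (T/A), 17 (T/G), 18 (C/A).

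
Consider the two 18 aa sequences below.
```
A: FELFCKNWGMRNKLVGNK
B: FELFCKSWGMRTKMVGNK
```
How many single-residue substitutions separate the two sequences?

3

Mismatches (1-based): position 7: N→S; position 12: N→T; position 14: L→M.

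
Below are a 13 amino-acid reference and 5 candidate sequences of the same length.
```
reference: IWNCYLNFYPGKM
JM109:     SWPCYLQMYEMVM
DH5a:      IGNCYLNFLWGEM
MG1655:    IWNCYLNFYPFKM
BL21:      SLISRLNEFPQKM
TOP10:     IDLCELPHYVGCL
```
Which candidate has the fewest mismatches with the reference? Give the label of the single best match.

JM109 differs at 7 positions; DH5a differs at 4 positions; MG1655 differs at 1 position; BL21 differs at 8 positions; TOP10 differs at 8 positions. The closest is MG1655.

MG1655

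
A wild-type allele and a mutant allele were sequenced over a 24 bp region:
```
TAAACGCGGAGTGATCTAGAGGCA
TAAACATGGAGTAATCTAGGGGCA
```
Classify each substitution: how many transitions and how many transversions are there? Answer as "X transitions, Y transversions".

4 transitions, 0 transversions

Mismatches (1-based):
position 6: G→A (purine→purine, transition)
position 7: C→T (pyrimidine→pyrimidine, transition)
position 13: G→A (purine→purine, transition)
position 20: A→G (purine→purine, transition)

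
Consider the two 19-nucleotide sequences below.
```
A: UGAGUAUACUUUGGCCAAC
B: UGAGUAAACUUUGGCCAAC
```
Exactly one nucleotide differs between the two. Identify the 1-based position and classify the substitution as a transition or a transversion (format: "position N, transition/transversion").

position 7, transversion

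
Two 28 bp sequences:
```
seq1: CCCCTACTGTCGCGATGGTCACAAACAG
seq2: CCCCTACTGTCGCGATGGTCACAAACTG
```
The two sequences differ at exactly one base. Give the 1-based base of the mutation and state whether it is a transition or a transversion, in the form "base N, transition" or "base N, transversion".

Base 27 changes A→T. A is a purine and T is a pyrimidine, so this is a transversion.

base 27, transversion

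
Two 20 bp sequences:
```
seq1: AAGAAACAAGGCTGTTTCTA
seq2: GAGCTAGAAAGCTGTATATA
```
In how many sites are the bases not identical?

7

Comparing position by position, 7 sites differ: 1 (A/G), 4 (A/C), 5 (A/T), 7 (C/G), 10 (G/A), 16 (T/A), 18 (C/A).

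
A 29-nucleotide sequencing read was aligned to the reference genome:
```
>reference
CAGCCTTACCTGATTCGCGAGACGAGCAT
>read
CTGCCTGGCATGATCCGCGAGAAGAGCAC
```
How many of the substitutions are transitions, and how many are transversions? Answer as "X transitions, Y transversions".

3 transitions, 4 transversions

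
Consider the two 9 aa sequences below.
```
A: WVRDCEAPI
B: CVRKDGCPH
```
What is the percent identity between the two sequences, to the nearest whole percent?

33%

6 positions differ (1, 4, 5, 6, 7, 9), so 3 of 9 match: 3/9 = 33.33%.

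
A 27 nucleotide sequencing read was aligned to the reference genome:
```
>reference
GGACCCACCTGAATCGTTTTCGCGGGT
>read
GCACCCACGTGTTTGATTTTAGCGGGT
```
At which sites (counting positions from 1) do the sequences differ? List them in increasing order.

2, 9, 12, 13, 15, 16, 21

Differences at site 2 (G→C), site 9 (C→G), site 12 (A→T), site 13 (A→T), site 15 (C→G), site 16 (G→A), site 21 (C→A).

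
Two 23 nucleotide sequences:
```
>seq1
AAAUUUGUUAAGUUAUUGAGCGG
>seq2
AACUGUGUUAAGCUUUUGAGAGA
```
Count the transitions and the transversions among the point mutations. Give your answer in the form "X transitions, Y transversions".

2 transitions, 4 transversions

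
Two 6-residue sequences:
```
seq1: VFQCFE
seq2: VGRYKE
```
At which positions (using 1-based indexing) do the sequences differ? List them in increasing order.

Scanning 1-based: 2: F/G; 3: Q/R; 4: C/Y; 5: F/K.

2, 3, 4, 5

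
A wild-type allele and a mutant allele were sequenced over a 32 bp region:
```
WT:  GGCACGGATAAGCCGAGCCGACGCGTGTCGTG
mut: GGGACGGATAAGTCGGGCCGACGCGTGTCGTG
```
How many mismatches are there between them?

3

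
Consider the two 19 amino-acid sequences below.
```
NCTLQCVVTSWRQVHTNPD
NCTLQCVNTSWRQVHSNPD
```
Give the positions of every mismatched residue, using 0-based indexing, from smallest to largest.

7, 15

Scanning 0-based: 7: V/N; 15: T/S.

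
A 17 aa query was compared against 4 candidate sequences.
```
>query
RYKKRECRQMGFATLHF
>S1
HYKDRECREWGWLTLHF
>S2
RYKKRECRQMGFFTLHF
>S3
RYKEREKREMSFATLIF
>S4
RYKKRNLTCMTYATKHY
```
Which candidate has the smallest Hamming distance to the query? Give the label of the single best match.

S1 differs at 6 positions; S2 differs at 1 position; S3 differs at 5 positions; S4 differs at 8 positions. The closest is S2.

S2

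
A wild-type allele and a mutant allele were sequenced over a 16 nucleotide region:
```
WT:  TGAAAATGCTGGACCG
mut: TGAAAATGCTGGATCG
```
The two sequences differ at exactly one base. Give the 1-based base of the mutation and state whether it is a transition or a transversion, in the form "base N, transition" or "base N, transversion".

base 14, transition

The sequences differ only at base 14: C→T (pyrimidine→pyrimidine), a transition.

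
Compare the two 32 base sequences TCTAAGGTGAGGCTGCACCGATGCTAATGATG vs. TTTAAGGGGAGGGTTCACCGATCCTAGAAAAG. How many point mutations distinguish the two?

The sequences differ at positions 2, 8, 13, 15, 23, 27, 28, 29, 31 (1-based) — 9 in total.

9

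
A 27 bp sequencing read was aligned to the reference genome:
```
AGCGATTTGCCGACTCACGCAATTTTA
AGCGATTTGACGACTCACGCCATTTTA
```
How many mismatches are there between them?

The sequences differ at positions 10, 21 (1-based) — 2 in total.

2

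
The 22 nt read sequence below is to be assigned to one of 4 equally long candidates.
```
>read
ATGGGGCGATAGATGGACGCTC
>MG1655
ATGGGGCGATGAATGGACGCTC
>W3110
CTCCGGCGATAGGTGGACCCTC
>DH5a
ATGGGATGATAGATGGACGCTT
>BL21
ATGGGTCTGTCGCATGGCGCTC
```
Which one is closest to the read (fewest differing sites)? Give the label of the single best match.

Hamming distances to read — MG1655: 2; W3110: 5; DH5a: 3; BL21: 8.
Smallest is MG1655 with 2 mismatches.

MG1655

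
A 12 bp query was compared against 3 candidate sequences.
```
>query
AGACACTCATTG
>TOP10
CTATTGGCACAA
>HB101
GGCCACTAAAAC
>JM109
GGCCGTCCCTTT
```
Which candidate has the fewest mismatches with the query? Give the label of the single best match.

Hamming distances to query — TOP10: 9; HB101: 6; JM109: 7.
Smallest is HB101 with 6 mismatches.

HB101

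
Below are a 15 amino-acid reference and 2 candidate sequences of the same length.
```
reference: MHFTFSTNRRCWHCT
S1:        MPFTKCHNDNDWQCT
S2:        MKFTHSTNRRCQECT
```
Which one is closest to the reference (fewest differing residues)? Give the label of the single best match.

Hamming distances to reference — S1: 8; S2: 4.
Smallest is S2 with 4 mismatches.

S2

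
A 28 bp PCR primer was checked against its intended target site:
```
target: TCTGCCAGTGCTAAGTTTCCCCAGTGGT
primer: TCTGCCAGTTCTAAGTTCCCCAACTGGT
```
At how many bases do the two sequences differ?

4

Mismatches (1-based): base 10: G→T; base 18: T→C; base 22: C→A; base 24: G→C.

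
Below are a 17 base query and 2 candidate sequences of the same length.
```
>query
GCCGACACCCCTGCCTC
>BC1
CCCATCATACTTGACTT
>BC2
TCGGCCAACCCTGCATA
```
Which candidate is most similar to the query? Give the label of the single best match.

BC2

Hamming distances to query — BC1: 8; BC2: 6.
Smallest is BC2 with 6 mismatches.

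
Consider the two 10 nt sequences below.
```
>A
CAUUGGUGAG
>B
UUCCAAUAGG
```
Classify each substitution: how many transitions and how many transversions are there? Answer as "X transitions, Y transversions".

7 transitions, 1 transversion

Transitions (purine↔purine or pyrimidine↔pyrimidine): 1 C→U, 3 U→C, 4 U→C, 5 G→A, 6 G→A, 8 G→A, 9 A→G.
Transversions (purine↔pyrimidine): 2 A→U.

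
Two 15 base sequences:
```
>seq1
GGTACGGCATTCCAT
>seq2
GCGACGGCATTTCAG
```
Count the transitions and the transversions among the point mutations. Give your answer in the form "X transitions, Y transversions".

Transitions (purine↔purine or pyrimidine↔pyrimidine): 12 C→T.
Transversions (purine↔pyrimidine): 2 G→C, 3 T→G, 15 T→G.

1 transition, 3 transversions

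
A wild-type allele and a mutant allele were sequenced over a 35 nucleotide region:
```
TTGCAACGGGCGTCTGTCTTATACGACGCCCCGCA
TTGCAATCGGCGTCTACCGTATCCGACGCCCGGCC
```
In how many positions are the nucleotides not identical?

8

Comparing position by position, 8 positions differ: 7 (C/T), 8 (G/C), 16 (G/A), 17 (T/C), 19 (T/G), 23 (A/C), 32 (C/G), 35 (A/C).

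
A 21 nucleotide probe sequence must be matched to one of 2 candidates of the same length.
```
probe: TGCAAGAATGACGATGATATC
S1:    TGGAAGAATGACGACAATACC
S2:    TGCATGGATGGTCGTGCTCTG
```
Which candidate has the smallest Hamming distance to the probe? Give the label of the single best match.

S1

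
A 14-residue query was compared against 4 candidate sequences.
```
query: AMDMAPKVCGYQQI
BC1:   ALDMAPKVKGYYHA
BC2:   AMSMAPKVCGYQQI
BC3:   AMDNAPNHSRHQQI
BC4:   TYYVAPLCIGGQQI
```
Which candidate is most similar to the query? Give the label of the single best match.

Hamming distances to query — BC1: 5; BC2: 1; BC3: 6; BC4: 8.
Smallest is BC2 with 1 mismatch.

BC2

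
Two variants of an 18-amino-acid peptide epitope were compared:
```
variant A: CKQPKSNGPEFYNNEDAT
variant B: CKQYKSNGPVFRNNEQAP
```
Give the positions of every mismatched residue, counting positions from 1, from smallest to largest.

4, 10, 12, 16, 18

Scanning 1-based: 4: P/Y; 10: E/V; 12: Y/R; 16: D/Q; 18: T/P.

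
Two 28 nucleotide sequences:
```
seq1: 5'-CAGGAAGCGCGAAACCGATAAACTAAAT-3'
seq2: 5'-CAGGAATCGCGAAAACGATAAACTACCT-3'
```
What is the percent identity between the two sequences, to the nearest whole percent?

86%

4 positions differ (7, 15, 26, 27), so 24 of 28 match: 24/28 = 85.71%.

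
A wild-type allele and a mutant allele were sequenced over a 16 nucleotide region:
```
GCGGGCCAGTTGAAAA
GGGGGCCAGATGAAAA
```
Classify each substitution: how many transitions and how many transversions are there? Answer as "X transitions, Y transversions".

Mismatches (1-based):
site 2: C→G (pyrimidine→purine, transversion)
site 10: T→A (pyrimidine→purine, transversion)

0 transitions, 2 transversions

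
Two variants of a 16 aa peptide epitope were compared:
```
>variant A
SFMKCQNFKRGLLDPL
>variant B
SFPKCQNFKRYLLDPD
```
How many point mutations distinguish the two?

3

Comparing position by position, 3 positions differ: 3 (M/P), 11 (G/Y), 16 (L/D).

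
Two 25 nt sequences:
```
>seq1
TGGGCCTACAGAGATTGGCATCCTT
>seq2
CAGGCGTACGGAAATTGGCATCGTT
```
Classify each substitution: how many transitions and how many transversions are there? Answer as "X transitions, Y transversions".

4 transitions, 2 transversions

Transitions (purine↔purine or pyrimidine↔pyrimidine): 1 T→C, 2 G→A, 10 A→G, 13 G→A.
Transversions (purine↔pyrimidine): 6 C→G, 23 C→G.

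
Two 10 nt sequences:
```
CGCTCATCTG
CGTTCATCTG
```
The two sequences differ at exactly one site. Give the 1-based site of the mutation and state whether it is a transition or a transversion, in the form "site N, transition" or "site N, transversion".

The sequences differ only at site 3: C→T (pyrimidine→pyrimidine), a transition.

site 3, transition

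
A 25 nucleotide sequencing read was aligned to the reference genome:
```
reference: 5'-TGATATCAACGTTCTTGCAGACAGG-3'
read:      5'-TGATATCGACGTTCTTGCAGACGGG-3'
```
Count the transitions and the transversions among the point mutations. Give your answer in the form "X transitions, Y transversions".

2 transitions, 0 transversions

Mismatches (1-based):
site 8: A→G (purine→purine, transition)
site 23: A→G (purine→purine, transition)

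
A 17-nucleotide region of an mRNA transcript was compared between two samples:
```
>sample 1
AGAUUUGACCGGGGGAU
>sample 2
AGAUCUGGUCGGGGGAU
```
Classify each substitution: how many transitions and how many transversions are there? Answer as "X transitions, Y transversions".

Transitions (purine↔purine or pyrimidine↔pyrimidine): 5 U→C, 8 A→G, 9 C→U.
Transversions (purine↔pyrimidine): none.

3 transitions, 0 transversions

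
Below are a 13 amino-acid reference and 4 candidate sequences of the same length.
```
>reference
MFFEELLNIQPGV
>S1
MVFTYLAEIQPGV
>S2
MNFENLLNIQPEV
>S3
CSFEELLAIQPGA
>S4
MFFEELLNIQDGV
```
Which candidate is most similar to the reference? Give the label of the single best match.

S4

S1 differs at 5 positions; S2 differs at 3 positions; S3 differs at 4 positions; S4 differs at 1 position. The closest is S4.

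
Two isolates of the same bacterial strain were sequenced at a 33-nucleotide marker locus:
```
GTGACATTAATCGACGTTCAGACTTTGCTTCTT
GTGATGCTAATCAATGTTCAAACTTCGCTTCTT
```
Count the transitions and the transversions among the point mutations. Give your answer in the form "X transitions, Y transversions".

Transitions (purine↔purine or pyrimidine↔pyrimidine): 5 C→T, 6 A→G, 7 T→C, 13 G→A, 15 C→T, 21 G→A, 26 T→C.
Transversions (purine↔pyrimidine): none.

7 transitions, 0 transversions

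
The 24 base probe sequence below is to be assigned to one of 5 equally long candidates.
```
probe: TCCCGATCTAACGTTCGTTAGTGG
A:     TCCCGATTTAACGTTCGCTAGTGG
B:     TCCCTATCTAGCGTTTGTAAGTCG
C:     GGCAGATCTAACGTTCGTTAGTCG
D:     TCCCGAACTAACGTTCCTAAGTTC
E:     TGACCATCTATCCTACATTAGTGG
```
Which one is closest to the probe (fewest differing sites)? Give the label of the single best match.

A

A differs at 2 sites; B differs at 5 sites; C differs at 4 sites; D differs at 5 sites; E differs at 7 sites. The closest is A.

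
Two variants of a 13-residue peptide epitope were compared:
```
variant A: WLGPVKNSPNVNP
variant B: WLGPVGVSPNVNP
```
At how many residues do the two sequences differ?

2

Mismatches (1-based): residue 6: K→G; residue 7: N→V.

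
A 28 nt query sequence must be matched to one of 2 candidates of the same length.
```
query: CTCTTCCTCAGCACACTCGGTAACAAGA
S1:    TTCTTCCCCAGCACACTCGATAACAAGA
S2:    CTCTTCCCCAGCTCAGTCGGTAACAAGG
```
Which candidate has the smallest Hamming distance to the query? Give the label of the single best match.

S1 differs at 3 sites; S2 differs at 4 sites. The closest is S1.

S1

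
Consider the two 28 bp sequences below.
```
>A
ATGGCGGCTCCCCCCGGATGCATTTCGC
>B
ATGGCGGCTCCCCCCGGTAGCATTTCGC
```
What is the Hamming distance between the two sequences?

2

The sequences differ at positions 18, 19 (1-based) — 2 in total.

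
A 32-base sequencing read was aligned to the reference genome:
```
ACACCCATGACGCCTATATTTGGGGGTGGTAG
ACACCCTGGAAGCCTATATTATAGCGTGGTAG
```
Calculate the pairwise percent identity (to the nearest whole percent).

78%

Mismatches at positions 7, 8, 11, 21, 22, 23, 25 (1-based): 7 of 32.
Identical positions: 25/32 = 78.12% → 78%.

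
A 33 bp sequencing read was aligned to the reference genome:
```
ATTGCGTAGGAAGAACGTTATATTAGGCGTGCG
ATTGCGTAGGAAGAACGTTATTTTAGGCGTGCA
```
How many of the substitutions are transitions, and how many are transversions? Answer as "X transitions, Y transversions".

Transitions (purine↔purine or pyrimidine↔pyrimidine): 33 G→A.
Transversions (purine↔pyrimidine): 22 A→T.

1 transition, 1 transversion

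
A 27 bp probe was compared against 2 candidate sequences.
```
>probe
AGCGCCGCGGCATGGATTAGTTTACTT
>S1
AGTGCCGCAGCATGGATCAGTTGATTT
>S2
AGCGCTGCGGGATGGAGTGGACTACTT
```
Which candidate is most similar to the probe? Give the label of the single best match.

S1

Hamming distances to probe — S1: 5; S2: 6.
Smallest is S1 with 5 mismatches.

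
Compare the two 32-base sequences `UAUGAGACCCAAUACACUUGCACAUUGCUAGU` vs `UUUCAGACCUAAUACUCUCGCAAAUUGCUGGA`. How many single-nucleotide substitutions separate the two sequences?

Comparing position by position, 8 bases differ: 2 (A/U), 4 (G/C), 10 (C/U), 16 (A/U), 19 (U/C), 23 (C/A), 30 (A/G), 32 (U/A).

8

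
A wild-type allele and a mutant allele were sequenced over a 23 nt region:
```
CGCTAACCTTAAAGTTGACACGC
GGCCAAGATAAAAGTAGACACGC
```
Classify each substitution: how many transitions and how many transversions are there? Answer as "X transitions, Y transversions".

Mismatches (1-based):
position 1: C→G (pyrimidine→purine, transversion)
position 4: T→C (pyrimidine→pyrimidine, transition)
position 7: C→G (pyrimidine→purine, transversion)
position 8: C→A (pyrimidine→purine, transversion)
position 10: T→A (pyrimidine→purine, transversion)
position 16: T→A (pyrimidine→purine, transversion)

1 transition, 5 transversions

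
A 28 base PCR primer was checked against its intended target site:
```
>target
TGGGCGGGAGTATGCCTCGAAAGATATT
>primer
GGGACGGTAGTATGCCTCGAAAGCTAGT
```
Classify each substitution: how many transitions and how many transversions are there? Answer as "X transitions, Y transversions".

Transitions (purine↔purine or pyrimidine↔pyrimidine): 4 G→A.
Transversions (purine↔pyrimidine): 1 T→G, 8 G→T, 24 A→C, 27 T→G.

1 transition, 4 transversions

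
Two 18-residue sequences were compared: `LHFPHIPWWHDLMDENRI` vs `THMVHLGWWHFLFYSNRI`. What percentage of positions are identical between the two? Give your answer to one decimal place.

9 positions differ (1, 3, 4, 6, 7, 11, 13, 14, 15), so 9 of 18 match: 9/18 = 50%.

50.0%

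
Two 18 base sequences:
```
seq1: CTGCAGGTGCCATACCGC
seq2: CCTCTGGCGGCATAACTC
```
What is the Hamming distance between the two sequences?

Comparing position by position, 7 bases differ: 2 (T/C), 3 (G/T), 5 (A/T), 8 (T/C), 10 (C/G), 15 (C/A), 17 (G/T).

7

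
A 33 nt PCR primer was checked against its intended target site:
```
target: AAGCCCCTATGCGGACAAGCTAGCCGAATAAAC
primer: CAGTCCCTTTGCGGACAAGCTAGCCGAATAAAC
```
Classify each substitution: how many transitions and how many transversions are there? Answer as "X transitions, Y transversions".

Mismatches (1-based):
site 1: A→C (purine→pyrimidine, transversion)
site 4: C→T (pyrimidine→pyrimidine, transition)
site 9: A→T (purine→pyrimidine, transversion)

1 transition, 2 transversions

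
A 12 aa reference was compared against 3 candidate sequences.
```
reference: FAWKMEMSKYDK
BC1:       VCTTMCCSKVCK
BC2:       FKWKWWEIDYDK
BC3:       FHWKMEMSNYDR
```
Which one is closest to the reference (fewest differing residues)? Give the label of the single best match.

Hamming distances to reference — BC1: 8; BC2: 6; BC3: 3.
Smallest is BC3 with 3 mismatches.

BC3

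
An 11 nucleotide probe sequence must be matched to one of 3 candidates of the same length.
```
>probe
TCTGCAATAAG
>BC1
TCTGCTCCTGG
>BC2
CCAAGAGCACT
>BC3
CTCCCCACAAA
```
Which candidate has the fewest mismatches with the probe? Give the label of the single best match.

Hamming distances to probe — BC1: 5; BC2: 8; BC3: 7.
Smallest is BC1 with 5 mismatches.

BC1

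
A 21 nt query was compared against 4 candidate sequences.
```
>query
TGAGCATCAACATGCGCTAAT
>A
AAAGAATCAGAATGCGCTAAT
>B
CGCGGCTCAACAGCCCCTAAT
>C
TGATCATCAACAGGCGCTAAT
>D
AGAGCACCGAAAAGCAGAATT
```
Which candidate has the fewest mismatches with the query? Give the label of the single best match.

C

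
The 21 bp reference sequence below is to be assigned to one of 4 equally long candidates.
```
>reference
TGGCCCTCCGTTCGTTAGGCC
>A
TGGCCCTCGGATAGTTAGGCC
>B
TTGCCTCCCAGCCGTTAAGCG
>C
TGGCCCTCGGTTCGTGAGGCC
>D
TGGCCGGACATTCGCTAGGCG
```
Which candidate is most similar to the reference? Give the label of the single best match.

A differs at 3 bases; B differs at 8 bases; C differs at 2 bases; D differs at 6 bases. The closest is C.

C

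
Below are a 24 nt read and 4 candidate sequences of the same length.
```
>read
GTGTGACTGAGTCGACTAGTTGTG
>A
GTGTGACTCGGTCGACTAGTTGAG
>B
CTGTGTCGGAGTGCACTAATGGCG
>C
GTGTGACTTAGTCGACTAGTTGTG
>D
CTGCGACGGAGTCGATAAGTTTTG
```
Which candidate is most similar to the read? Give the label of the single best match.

Hamming distances to read — A: 3; B: 8; C: 1; D: 6.
Smallest is C with 1 mismatch.

C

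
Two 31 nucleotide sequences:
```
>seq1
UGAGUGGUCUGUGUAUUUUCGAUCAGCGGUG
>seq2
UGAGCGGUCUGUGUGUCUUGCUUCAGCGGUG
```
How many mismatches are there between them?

Comparing position by position, 6 sites differ: 5 (U/C), 15 (A/G), 17 (U/C), 20 (C/G), 21 (G/C), 22 (A/U).

6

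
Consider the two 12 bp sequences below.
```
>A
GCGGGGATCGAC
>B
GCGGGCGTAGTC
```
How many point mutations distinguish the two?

4

Comparing position by position, 4 positions differ: 6 (G/C), 7 (A/G), 9 (C/A), 11 (A/T).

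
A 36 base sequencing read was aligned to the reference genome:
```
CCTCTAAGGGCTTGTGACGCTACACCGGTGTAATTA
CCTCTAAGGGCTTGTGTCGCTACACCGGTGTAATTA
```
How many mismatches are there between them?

Comparing position by position, 1 site differs: 17 (A/T).

1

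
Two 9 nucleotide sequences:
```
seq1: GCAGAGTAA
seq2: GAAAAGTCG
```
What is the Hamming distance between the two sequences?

The sequences differ at bases 2, 4, 8, 9 (1-based) — 4 in total.

4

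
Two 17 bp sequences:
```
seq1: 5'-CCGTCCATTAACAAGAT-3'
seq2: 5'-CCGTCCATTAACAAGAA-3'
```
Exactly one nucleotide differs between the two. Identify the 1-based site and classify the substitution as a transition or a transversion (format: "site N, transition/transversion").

The sequences differ only at site 17: T→A (pyrimidine→purine), a transversion.

site 17, transversion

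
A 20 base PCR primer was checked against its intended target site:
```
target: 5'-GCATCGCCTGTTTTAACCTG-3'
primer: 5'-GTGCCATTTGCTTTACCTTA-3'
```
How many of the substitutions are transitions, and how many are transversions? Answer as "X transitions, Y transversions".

9 transitions, 1 transversion

Mismatches (1-based):
position 2: C→T (pyrimidine→pyrimidine, transition)
position 3: A→G (purine→purine, transition)
position 4: T→C (pyrimidine→pyrimidine, transition)
position 6: G→A (purine→purine, transition)
position 7: C→T (pyrimidine→pyrimidine, transition)
position 8: C→T (pyrimidine→pyrimidine, transition)
position 11: T→C (pyrimidine→pyrimidine, transition)
position 16: A→C (purine→pyrimidine, transversion)
position 18: C→T (pyrimidine→pyrimidine, transition)
position 20: G→A (purine→purine, transition)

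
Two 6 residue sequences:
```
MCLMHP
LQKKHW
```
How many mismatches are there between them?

Comparing position by position, 5 positions differ: 1 (M/L), 2 (C/Q), 3 (L/K), 4 (M/K), 6 (P/W).

5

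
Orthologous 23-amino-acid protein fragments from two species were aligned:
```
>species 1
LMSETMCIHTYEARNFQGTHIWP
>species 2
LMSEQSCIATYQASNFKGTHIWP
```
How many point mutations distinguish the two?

6

Mismatches (1-based): residue 5: T→Q; residue 6: M→S; residue 9: H→A; residue 12: E→Q; residue 14: R→S; residue 17: Q→K.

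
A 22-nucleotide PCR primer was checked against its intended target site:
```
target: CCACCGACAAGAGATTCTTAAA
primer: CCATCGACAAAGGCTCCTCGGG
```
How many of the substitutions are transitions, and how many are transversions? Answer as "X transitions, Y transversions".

8 transitions, 1 transversion

Mismatches (1-based):
position 4: C→T (pyrimidine→pyrimidine, transition)
position 11: G→A (purine→purine, transition)
position 12: A→G (purine→purine, transition)
position 14: A→C (purine→pyrimidine, transversion)
position 16: T→C (pyrimidine→pyrimidine, transition)
position 19: T→C (pyrimidine→pyrimidine, transition)
position 20: A→G (purine→purine, transition)
position 21: A→G (purine→purine, transition)
position 22: A→G (purine→purine, transition)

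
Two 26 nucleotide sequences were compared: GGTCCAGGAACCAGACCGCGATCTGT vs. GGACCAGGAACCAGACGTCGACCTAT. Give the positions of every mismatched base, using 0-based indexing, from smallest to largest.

2, 16, 17, 21, 24

Differences at position 2 (T→A), position 16 (C→G), position 17 (G→T), position 21 (T→C), position 24 (G→A).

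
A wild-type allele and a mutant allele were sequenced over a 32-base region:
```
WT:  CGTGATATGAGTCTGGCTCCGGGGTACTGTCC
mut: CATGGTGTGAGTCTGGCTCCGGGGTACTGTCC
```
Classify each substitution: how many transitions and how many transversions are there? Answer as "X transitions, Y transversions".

3 transitions, 0 transversions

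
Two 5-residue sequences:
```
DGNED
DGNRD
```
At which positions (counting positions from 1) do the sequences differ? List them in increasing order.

Differences at position 4 (E→R).

4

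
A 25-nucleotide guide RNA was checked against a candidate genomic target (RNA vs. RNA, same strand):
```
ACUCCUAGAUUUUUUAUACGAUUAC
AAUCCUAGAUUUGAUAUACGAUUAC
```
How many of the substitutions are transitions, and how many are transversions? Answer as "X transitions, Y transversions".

0 transitions, 3 transversions

Transitions (purine↔purine or pyrimidine↔pyrimidine): none.
Transversions (purine↔pyrimidine): 2 C→A, 13 U→G, 14 U→A.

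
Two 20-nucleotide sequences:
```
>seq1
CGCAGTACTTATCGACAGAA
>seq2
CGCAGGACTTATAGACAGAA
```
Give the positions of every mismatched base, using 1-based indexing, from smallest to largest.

Scanning 1-based: 6: T/G; 13: C/A.

6, 13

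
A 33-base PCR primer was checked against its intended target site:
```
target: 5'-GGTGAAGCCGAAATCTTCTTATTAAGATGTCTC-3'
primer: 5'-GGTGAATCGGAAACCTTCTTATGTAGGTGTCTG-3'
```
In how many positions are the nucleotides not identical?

7

The sequences differ at positions 7, 9, 14, 23, 24, 27, 33 (1-based) — 7 in total.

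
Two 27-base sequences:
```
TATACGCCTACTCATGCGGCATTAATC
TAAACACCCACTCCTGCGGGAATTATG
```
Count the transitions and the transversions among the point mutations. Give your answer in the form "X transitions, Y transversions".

2 transitions, 6 transversions

Transitions (purine↔purine or pyrimidine↔pyrimidine): 6 G→A, 9 T→C.
Transversions (purine↔pyrimidine): 3 T→A, 14 A→C, 20 C→G, 22 T→A, 24 A→T, 27 C→G.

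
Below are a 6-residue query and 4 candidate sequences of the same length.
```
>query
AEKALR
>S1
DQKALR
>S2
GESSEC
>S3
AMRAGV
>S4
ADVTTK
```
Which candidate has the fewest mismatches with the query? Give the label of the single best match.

S1 differs at 2 positions; S2 differs at 5 positions; S3 differs at 4 positions; S4 differs at 5 positions. The closest is S1.

S1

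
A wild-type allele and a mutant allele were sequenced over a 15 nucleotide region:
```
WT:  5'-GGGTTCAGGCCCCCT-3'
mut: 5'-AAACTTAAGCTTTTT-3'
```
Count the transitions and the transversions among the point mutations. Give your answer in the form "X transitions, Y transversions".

10 transitions, 0 transversions

Mismatches (1-based):
position 1: G→A (purine→purine, transition)
position 2: G→A (purine→purine, transition)
position 3: G→A (purine→purine, transition)
position 4: T→C (pyrimidine→pyrimidine, transition)
position 6: C→T (pyrimidine→pyrimidine, transition)
position 8: G→A (purine→purine, transition)
position 11: C→T (pyrimidine→pyrimidine, transition)
position 12: C→T (pyrimidine→pyrimidine, transition)
position 13: C→T (pyrimidine→pyrimidine, transition)
position 14: C→T (pyrimidine→pyrimidine, transition)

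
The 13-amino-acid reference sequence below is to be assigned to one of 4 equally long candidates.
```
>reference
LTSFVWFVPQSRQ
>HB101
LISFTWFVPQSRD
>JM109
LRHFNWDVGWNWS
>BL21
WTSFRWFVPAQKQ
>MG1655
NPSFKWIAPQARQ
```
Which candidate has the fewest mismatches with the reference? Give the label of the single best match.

HB101

Hamming distances to reference — HB101: 3; JM109: 9; BL21: 5; MG1655: 6.
Smallest is HB101 with 3 mismatches.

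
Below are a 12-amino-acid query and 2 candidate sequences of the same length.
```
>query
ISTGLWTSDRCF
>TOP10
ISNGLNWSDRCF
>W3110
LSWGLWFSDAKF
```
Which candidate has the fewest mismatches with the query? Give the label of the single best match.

TOP10

TOP10 differs at 3 residues; W3110 differs at 5 residues. The closest is TOP10.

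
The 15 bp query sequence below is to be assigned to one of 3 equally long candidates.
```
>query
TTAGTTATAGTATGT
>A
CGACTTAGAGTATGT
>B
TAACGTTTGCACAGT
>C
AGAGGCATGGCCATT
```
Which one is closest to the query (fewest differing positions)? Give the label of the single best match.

A differs at 4 positions; B differs at 9 positions; C differs at 9 positions. The closest is A.

A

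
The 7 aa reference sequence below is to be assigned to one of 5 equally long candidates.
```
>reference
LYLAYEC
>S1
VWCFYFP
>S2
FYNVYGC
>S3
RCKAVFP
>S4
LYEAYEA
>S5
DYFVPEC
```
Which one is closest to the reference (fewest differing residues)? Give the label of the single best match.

S4

Hamming distances to reference — S1: 6; S2: 4; S3: 6; S4: 2; S5: 4.
Smallest is S4 with 2 mismatches.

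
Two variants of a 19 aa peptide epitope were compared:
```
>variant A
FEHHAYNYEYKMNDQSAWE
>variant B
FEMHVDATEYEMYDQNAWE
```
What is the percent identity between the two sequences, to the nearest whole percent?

8 positions differ (3, 5, 6, 7, 8, 11, 13, 16), so 11 of 19 match: 11/19 = 57.89%.

58%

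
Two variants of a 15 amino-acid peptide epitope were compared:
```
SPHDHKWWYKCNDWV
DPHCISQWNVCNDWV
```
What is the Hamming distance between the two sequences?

7

Mismatches (1-based): residue 1: S→D; residue 4: D→C; residue 5: H→I; residue 6: K→S; residue 7: W→Q; residue 9: Y→N; residue 10: K→V.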